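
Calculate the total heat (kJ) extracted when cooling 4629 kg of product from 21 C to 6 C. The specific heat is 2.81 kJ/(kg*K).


dT = 21 - (6) = 15 K
Q = m * cp * dT = 4629 * 2.81 * 15
Q = 195112 kJ

195112


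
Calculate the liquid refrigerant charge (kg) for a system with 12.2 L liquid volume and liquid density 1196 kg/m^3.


Charge = V * rho / 1000
Charge = 12.2 * 1196 / 1000
Charge = 14.59 kg

14.59


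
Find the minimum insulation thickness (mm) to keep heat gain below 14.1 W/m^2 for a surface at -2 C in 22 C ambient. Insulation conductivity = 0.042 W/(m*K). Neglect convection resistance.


dT = 22 - (-2) = 24 K
thickness = k * dT / q_max * 1000
thickness = 0.042 * 24 / 14.1 * 1000
thickness = 71.5 mm

71.5


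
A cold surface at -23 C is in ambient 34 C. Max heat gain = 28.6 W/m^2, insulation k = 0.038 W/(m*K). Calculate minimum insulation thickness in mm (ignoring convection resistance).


dT = 34 - (-23) = 57 K
thickness = k * dT / q_max * 1000
thickness = 0.038 * 57 / 28.6 * 1000
thickness = 75.7 mm

75.7


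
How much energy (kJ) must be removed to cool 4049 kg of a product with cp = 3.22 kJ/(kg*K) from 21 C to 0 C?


dT = 21 - (0) = 21 K
Q = m * cp * dT = 4049 * 3.22 * 21
Q = 273793 kJ

273793


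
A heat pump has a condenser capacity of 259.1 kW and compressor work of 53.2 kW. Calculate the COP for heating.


COP_hp = Q_cond / W
COP_hp = 259.1 / 53.2
COP_hp = 4.87

4.87


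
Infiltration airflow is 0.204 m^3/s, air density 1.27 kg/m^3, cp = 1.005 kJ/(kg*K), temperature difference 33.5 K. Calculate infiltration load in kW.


Q = V_dot * rho * cp * dT
Q = 0.204 * 1.27 * 1.005 * 33.5
Q = 8.723 kW

8.723


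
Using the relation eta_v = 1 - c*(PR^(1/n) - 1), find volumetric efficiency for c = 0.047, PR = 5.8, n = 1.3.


PR^(1/n) = 5.8^(1/1.3) = 3.86591502
eta_v = 1 - 0.047 * (3.86591502 - 1)
eta_v = 0.8653

0.8653


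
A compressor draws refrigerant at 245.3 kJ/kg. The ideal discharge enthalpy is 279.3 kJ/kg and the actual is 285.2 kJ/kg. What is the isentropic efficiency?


dh_ideal = 279.3 - 245.3 = 34.0 kJ/kg
dh_actual = 285.2 - 245.3 = 39.9 kJ/kg
eta_s = dh_ideal / dh_actual = 34.0 / 39.9
eta_s = 0.8521

0.8521


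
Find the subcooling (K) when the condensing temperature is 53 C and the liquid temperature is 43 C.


Subcooling = T_cond - T_liquid
Subcooling = 53 - 43
Subcooling = 10 K

10


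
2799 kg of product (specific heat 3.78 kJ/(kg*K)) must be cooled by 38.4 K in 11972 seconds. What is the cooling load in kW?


Q = m * cp * dT / t
Q = 2799 * 3.78 * 38.4 / 11972
Q = 33.936 kW

33.936


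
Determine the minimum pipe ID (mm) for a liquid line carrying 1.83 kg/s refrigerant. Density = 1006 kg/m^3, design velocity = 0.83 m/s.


A = m_dot / (rho * v) = 1.83 / (1006 * 0.83) = 0.002191669262 m^2
d = sqrt(4*A/pi) * 1000
d = 52.8 mm

52.8


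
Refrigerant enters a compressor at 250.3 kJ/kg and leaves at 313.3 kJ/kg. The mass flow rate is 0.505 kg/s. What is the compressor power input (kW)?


dh = 313.3 - 250.3 = 63.0 kJ/kg
W = m_dot * dh = 0.505 * 63.0 = 31.82 kW

31.82


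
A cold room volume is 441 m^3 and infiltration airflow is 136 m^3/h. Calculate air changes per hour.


ACH = flow / volume
ACH = 136 / 441
ACH = 0.308

0.308


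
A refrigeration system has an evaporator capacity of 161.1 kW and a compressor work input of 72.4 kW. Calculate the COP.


COP = Q_evap / W
COP = 161.1 / 72.4
COP = 2.225

2.225


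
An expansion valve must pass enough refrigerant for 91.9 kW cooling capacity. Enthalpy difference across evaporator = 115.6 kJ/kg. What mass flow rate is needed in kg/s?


m_dot = Q / dh
m_dot = 91.9 / 115.6
m_dot = 0.795 kg/s

0.795


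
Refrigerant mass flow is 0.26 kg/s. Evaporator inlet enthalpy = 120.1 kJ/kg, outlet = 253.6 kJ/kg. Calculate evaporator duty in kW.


dh = 253.6 - 120.1 = 133.5 kJ/kg
Q_evap = m_dot * dh = 0.26 * 133.5
Q_evap = 34.71 kW

34.71


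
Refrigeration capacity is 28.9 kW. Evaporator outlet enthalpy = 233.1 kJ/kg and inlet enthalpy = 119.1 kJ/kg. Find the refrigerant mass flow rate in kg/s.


dh = 233.1 - 119.1 = 114.0 kJ/kg
m_dot = Q / dh = 28.9 / 114.0 = 0.2535 kg/s

0.2535


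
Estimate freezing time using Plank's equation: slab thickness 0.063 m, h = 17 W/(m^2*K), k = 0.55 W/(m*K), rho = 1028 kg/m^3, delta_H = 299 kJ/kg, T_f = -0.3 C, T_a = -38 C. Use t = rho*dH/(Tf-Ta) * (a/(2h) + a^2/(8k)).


dT = -0.3 - (-38) = 37.7 K
term1 = a/(2h) = 0.063/(2*17) = 0.001852941176
term2 = a^2/(8k) = 0.063^2/(8*0.55) = 0.0009020454545
t = rho*dH*1000/dT * (term1 + term2)
t = 1028*299*1000/37.7 * (0.001852941176 + 0.0009020454545)
t = 22462 s

22462


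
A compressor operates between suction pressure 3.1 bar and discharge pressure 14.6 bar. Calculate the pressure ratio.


PR = P_high / P_low
PR = 14.6 / 3.1
PR = 4.71

4.71


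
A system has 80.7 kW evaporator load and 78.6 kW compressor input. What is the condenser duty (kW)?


Q_cond = Q_evap + W
Q_cond = 80.7 + 78.6
Q_cond = 159.3 kW

159.3


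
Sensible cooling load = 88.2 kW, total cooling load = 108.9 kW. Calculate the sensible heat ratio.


SHR = Q_sensible / Q_total
SHR = 88.2 / 108.9
SHR = 0.81

0.81


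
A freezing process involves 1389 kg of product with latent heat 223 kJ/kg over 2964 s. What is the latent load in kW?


Q_lat = m * h_fg / t
Q_lat = 1389 * 223 / 2964
Q_lat = 104.5 kW

104.5


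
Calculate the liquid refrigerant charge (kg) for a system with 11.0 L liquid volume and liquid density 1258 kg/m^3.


Charge = V * rho / 1000
Charge = 11.0 * 1258 / 1000
Charge = 13.84 kg

13.84


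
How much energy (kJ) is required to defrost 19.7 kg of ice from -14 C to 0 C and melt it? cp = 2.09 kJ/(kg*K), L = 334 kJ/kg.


Sensible heat = cp * dT = 2.09 * 14 = 29.26 kJ/kg
Total per kg = 29.26 + 334 = 363.26 kJ/kg
Q = m * total = 19.7 * 363.26
Q = 7156.2 kJ

7156.2


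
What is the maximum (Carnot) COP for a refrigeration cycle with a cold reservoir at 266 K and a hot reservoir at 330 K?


dT = 330 - 266 = 64 K
COP_carnot = T_cold / dT = 266 / 64
COP_carnot = 4.156

4.156


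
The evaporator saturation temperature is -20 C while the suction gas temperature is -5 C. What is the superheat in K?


Superheat = T_suction - T_evap
Superheat = -5 - (-20)
Superheat = 15 K

15


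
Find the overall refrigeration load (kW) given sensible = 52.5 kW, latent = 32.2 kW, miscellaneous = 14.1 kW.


Q_total = Q_s + Q_l + Q_misc
Q_total = 52.5 + 32.2 + 14.1
Q_total = 98.8 kW

98.8


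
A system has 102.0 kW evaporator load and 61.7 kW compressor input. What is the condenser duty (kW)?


Q_cond = Q_evap + W
Q_cond = 102.0 + 61.7
Q_cond = 163.7 kW

163.7


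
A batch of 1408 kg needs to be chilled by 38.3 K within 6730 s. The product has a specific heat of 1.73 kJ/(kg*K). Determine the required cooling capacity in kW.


Q = m * cp * dT / t
Q = 1408 * 1.73 * 38.3 / 6730
Q = 13.862 kW

13.862


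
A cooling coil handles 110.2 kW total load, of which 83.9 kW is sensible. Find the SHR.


SHR = Q_sensible / Q_total
SHR = 83.9 / 110.2
SHR = 0.761

0.761


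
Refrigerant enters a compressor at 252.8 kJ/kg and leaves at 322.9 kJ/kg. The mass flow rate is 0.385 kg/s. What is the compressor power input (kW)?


dh = 322.9 - 252.8 = 70.1 kJ/kg
W = m_dot * dh = 0.385 * 70.1 = 26.99 kW

26.99


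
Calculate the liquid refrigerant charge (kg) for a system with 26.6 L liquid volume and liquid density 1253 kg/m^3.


Charge = V * rho / 1000
Charge = 26.6 * 1253 / 1000
Charge = 33.33 kg

33.33


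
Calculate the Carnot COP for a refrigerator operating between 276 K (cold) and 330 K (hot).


dT = 330 - 276 = 54 K
COP_carnot = T_cold / dT = 276 / 54
COP_carnot = 5.111

5.111


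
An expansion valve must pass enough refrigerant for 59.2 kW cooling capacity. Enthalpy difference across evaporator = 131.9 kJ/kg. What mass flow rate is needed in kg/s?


m_dot = Q / dh
m_dot = 59.2 / 131.9
m_dot = 0.4488 kg/s

0.4488


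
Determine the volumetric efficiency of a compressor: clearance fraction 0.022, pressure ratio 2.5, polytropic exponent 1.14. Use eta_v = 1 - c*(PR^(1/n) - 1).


PR^(1/n) = 2.5^(1/1.14) = 2.2339332
eta_v = 1 - 0.022 * (2.2339332 - 1)
eta_v = 0.9729

0.9729


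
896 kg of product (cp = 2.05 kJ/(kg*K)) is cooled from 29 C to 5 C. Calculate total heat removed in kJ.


dT = 29 - (5) = 24 K
Q = m * cp * dT = 896 * 2.05 * 24
Q = 44083 kJ

44083


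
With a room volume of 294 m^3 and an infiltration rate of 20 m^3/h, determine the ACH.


ACH = flow / volume
ACH = 20 / 294
ACH = 0.068

0.068


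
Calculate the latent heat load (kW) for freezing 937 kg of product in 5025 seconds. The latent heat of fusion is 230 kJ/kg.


Q_lat = m * h_fg / t
Q_lat = 937 * 230 / 5025
Q_lat = 42.89 kW

42.89


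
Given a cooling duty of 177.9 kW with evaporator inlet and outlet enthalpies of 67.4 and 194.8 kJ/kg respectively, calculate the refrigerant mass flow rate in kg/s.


dh = 194.8 - 67.4 = 127.4 kJ/kg
m_dot = Q / dh = 177.9 / 127.4 = 1.3964 kg/s

1.3964


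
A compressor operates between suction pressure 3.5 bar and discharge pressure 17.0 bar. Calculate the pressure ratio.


PR = P_high / P_low
PR = 17.0 / 3.5
PR = 4.857

4.857


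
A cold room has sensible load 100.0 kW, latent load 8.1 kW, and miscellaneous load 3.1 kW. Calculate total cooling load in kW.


Q_total = Q_s + Q_l + Q_misc
Q_total = 100.0 + 8.1 + 3.1
Q_total = 111.2 kW

111.2


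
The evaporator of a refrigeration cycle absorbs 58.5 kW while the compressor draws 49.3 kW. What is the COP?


COP = Q_evap / W
COP = 58.5 / 49.3
COP = 1.187

1.187


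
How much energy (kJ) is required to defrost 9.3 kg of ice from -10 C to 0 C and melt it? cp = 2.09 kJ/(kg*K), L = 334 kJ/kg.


Sensible heat = cp * dT = 2.09 * 10 = 20.9 kJ/kg
Total per kg = 20.9 + 334 = 354.9 kJ/kg
Q = m * total = 9.3 * 354.9
Q = 3300.6 kJ

3300.6


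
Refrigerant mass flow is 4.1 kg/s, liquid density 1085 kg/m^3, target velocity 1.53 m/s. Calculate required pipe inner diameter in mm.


A = m_dot / (rho * v) = 4.1 / (1085 * 1.53) = 0.002469805126 m^2
d = sqrt(4*A/pi) * 1000
d = 56.1 mm

56.1


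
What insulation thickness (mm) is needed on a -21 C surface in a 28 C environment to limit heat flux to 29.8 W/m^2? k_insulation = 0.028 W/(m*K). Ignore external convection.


dT = 28 - (-21) = 49 K
thickness = k * dT / q_max * 1000
thickness = 0.028 * 49 / 29.8 * 1000
thickness = 46.0 mm

46.0


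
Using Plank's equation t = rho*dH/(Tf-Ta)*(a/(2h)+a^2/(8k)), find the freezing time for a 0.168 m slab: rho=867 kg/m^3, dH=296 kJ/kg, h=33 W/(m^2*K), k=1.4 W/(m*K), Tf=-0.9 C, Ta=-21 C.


dT = -0.9 - (-21) = 20.1 K
term1 = a/(2h) = 0.168/(2*33) = 0.002545454545
term2 = a^2/(8k) = 0.168^2/(8*1.4) = 0.00252
t = rho*dH*1000/dT * (term1 + term2)
t = 867*296*1000/20.1 * (0.002545454545 + 0.00252)
t = 64675 s

64675


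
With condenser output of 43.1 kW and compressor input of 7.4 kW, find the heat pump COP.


COP_hp = Q_cond / W
COP_hp = 43.1 / 7.4
COP_hp = 5.824

5.824


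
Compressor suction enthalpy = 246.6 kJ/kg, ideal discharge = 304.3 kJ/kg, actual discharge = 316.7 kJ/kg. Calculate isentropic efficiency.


dh_ideal = 304.3 - 246.6 = 57.7 kJ/kg
dh_actual = 316.7 - 246.6 = 70.1 kJ/kg
eta_s = dh_ideal / dh_actual = 57.7 / 70.1
eta_s = 0.8231

0.8231


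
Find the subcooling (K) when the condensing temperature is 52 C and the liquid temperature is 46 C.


Subcooling = T_cond - T_liquid
Subcooling = 52 - 46
Subcooling = 6 K

6


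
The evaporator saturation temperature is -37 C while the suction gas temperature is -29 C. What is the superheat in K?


Superheat = T_suction - T_evap
Superheat = -29 - (-37)
Superheat = 8 K

8


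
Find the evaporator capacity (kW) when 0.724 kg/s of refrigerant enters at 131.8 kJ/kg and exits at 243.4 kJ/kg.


dh = 243.4 - 131.8 = 111.6 kJ/kg
Q_evap = m_dot * dh = 0.724 * 111.6
Q_evap = 80.8 kW

80.8


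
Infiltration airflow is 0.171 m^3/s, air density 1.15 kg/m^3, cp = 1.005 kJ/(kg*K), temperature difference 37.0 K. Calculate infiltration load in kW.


Q = V_dot * rho * cp * dT
Q = 0.171 * 1.15 * 1.005 * 37.0
Q = 7.312 kW

7.312


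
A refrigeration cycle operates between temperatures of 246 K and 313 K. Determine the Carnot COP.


dT = 313 - 246 = 67 K
COP_carnot = T_cold / dT = 246 / 67
COP_carnot = 3.672

3.672


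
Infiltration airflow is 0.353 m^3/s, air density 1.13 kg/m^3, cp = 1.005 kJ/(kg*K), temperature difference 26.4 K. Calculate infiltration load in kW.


Q = V_dot * rho * cp * dT
Q = 0.353 * 1.13 * 1.005 * 26.4
Q = 10.583 kW

10.583


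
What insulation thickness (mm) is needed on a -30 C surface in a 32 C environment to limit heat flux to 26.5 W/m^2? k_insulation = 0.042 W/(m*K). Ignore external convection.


dT = 32 - (-30) = 62 K
thickness = k * dT / q_max * 1000
thickness = 0.042 * 62 / 26.5 * 1000
thickness = 98.3 mm

98.3


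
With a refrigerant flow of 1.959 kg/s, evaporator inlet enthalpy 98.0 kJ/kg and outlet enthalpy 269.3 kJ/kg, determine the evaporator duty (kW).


dh = 269.3 - 98.0 = 171.3 kJ/kg
Q_evap = m_dot * dh = 1.959 * 171.3
Q_evap = 335.58 kW

335.58


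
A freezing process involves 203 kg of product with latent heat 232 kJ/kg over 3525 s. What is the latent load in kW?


Q_lat = m * h_fg / t
Q_lat = 203 * 232 / 3525
Q_lat = 13.36 kW

13.36


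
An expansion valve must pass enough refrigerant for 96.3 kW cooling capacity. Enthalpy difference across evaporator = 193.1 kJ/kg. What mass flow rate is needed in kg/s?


m_dot = Q / dh
m_dot = 96.3 / 193.1
m_dot = 0.4987 kg/s

0.4987


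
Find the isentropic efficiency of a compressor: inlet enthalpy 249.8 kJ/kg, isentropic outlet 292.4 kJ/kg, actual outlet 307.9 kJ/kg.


dh_ideal = 292.4 - 249.8 = 42.6 kJ/kg
dh_actual = 307.9 - 249.8 = 58.1 kJ/kg
eta_s = dh_ideal / dh_actual = 42.6 / 58.1
eta_s = 0.7332

0.7332


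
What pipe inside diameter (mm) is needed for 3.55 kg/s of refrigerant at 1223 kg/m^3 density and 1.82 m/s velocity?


A = m_dot / (rho * v) = 3.55 / (1223 * 1.82) = 0.001594889166 m^2
d = sqrt(4*A/pi) * 1000
d = 45.1 mm

45.1


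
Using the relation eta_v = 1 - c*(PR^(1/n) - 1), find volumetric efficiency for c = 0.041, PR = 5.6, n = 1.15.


PR^(1/n) = 5.6^(1/1.15) = 4.47299368
eta_v = 1 - 0.041 * (4.47299368 - 1)
eta_v = 0.8576

0.8576


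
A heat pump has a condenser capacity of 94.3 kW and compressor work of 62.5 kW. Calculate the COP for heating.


COP_hp = Q_cond / W
COP_hp = 94.3 / 62.5
COP_hp = 1.509

1.509


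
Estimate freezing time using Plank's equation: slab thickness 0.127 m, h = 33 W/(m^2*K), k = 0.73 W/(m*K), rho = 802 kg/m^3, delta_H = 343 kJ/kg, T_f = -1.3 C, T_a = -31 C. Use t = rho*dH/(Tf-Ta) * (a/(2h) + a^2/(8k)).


dT = -1.3 - (-31) = 29.7 K
term1 = a/(2h) = 0.127/(2*33) = 0.001924242424
term2 = a^2/(8k) = 0.127^2/(8*0.73) = 0.002761815068
t = rho*dH*1000/dT * (term1 + term2)
t = 802*343*1000/29.7 * (0.001924242424 + 0.002761815068)
t = 43403 s

43403


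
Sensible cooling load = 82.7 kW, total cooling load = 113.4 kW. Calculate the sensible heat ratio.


SHR = Q_sensible / Q_total
SHR = 82.7 / 113.4
SHR = 0.729

0.729


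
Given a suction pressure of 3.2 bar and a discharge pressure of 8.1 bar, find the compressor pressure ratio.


PR = P_high / P_low
PR = 8.1 / 3.2
PR = 2.531

2.531


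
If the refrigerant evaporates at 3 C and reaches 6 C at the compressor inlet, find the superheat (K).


Superheat = T_suction - T_evap
Superheat = 6 - (3)
Superheat = 3 K

3


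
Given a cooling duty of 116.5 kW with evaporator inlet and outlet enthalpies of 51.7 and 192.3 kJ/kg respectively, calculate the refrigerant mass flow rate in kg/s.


dh = 192.3 - 51.7 = 140.6 kJ/kg
m_dot = Q / dh = 116.5 / 140.6 = 0.8286 kg/s

0.8286


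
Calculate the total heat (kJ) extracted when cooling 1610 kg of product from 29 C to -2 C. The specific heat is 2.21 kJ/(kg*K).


dT = 29 - (-2) = 31 K
Q = m * cp * dT = 1610 * 2.21 * 31
Q = 110301 kJ

110301


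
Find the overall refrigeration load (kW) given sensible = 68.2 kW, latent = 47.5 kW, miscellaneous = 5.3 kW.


Q_total = Q_s + Q_l + Q_misc
Q_total = 68.2 + 47.5 + 5.3
Q_total = 121.0 kW

121.0


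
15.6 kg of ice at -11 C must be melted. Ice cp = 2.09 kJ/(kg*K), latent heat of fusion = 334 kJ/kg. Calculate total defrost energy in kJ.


Sensible heat = cp * dT = 2.09 * 11 = 22.99 kJ/kg
Total per kg = 22.99 + 334 = 356.99 kJ/kg
Q = m * total = 15.6 * 356.99
Q = 5569.0 kJ

5569.0


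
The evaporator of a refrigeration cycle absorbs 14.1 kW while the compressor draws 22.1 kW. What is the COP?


COP = Q_evap / W
COP = 14.1 / 22.1
COP = 0.638

0.638


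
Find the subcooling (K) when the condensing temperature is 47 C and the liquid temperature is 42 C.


Subcooling = T_cond - T_liquid
Subcooling = 47 - 42
Subcooling = 5 K

5


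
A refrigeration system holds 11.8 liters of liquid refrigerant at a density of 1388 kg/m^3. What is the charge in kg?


Charge = V * rho / 1000
Charge = 11.8 * 1388 / 1000
Charge = 16.38 kg

16.38


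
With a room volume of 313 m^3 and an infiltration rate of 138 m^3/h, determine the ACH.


ACH = flow / volume
ACH = 138 / 313
ACH = 0.441

0.441


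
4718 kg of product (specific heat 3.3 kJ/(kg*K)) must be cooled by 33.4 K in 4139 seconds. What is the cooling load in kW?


Q = m * cp * dT / t
Q = 4718 * 3.3 * 33.4 / 4139
Q = 125.639 kW

125.639


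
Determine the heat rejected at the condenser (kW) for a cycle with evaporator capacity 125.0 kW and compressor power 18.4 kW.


Q_cond = Q_evap + W
Q_cond = 125.0 + 18.4
Q_cond = 143.4 kW

143.4


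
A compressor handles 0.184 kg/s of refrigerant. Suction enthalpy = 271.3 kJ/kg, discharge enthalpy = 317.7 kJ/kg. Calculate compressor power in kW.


dh = 317.7 - 271.3 = 46.4 kJ/kg
W = m_dot * dh = 0.184 * 46.4 = 8.54 kW

8.54


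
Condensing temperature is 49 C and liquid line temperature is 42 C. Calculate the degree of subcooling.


Subcooling = T_cond - T_liquid
Subcooling = 49 - 42
Subcooling = 7 K

7


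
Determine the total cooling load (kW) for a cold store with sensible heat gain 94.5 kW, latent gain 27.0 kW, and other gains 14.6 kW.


Q_total = Q_s + Q_l + Q_misc
Q_total = 94.5 + 27.0 + 14.6
Q_total = 136.1 kW

136.1


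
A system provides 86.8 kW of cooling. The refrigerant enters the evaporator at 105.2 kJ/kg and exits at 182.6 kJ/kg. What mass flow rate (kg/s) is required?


dh = 182.6 - 105.2 = 77.4 kJ/kg
m_dot = Q / dh = 86.8 / 77.4 = 1.1214 kg/s

1.1214


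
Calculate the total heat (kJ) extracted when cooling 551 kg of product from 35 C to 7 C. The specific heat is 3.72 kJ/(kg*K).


dT = 35 - (7) = 28 K
Q = m * cp * dT = 551 * 3.72 * 28
Q = 57392 kJ

57392


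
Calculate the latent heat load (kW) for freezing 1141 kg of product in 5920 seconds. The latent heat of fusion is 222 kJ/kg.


Q_lat = m * h_fg / t
Q_lat = 1141 * 222 / 5920
Q_lat = 42.79 kW

42.79


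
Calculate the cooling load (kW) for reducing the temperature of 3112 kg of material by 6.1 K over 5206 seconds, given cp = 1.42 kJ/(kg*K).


Q = m * cp * dT / t
Q = 3112 * 1.42 * 6.1 / 5206
Q = 5.178 kW

5.178


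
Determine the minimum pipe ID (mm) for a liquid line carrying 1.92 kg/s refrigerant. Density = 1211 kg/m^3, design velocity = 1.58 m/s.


A = m_dot / (rho * v) = 1.92 / (1211 * 1.58) = 0.001003459846 m^2
d = sqrt(4*A/pi) * 1000
d = 35.7 mm

35.7


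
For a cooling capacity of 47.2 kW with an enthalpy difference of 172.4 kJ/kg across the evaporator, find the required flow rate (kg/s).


m_dot = Q / dh
m_dot = 47.2 / 172.4
m_dot = 0.2738 kg/s

0.2738


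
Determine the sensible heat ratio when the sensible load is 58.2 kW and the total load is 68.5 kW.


SHR = Q_sensible / Q_total
SHR = 58.2 / 68.5
SHR = 0.85

0.85


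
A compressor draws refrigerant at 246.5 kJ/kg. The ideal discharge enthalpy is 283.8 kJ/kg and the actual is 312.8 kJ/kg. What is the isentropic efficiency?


dh_ideal = 283.8 - 246.5 = 37.3 kJ/kg
dh_actual = 312.8 - 246.5 = 66.3 kJ/kg
eta_s = dh_ideal / dh_actual = 37.3 / 66.3
eta_s = 0.5626

0.5626


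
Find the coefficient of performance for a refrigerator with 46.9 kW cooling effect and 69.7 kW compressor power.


COP = Q_evap / W
COP = 46.9 / 69.7
COP = 0.673

0.673


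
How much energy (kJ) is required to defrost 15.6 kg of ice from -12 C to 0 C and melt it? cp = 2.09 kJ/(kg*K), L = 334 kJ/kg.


Sensible heat = cp * dT = 2.09 * 12 = 25.08 kJ/kg
Total per kg = 25.08 + 334 = 359.08 kJ/kg
Q = m * total = 15.6 * 359.08
Q = 5601.6 kJ

5601.6


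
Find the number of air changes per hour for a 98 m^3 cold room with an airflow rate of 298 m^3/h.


ACH = flow / volume
ACH = 298 / 98
ACH = 3.041

3.041


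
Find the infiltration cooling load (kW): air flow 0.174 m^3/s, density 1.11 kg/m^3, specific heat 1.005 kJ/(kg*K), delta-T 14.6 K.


Q = V_dot * rho * cp * dT
Q = 0.174 * 1.11 * 1.005 * 14.6
Q = 2.834 kW

2.834


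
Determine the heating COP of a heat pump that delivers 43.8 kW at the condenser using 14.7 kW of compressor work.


COP_hp = Q_cond / W
COP_hp = 43.8 / 14.7
COP_hp = 2.98

2.98


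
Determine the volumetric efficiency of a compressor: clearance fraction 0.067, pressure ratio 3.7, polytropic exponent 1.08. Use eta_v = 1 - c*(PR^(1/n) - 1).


PR^(1/n) = 3.7^(1/1.08) = 3.35824756
eta_v = 1 - 0.067 * (3.35824756 - 1)
eta_v = 0.842

0.842


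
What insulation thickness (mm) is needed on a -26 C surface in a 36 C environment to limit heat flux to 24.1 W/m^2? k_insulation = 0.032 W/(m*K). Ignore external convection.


dT = 36 - (-26) = 62 K
thickness = k * dT / q_max * 1000
thickness = 0.032 * 62 / 24.1 * 1000
thickness = 82.3 mm

82.3


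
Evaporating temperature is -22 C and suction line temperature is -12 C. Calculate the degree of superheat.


Superheat = T_suction - T_evap
Superheat = -12 - (-22)
Superheat = 10 K

10


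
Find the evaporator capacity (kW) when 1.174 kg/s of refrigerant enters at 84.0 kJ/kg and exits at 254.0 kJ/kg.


dh = 254.0 - 84.0 = 170.0 kJ/kg
Q_evap = m_dot * dh = 1.174 * 170.0
Q_evap = 199.58 kW

199.58


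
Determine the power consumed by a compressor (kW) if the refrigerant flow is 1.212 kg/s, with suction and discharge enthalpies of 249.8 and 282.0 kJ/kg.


dh = 282.0 - 249.8 = 32.2 kJ/kg
W = m_dot * dh = 1.212 * 32.2 = 39.03 kW

39.03


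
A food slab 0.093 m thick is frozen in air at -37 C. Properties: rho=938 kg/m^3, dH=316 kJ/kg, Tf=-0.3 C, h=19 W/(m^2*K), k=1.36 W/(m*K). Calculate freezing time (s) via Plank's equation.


dT = -0.3 - (-37) = 36.7 K
term1 = a/(2h) = 0.093/(2*19) = 0.002447368421
term2 = a^2/(8k) = 0.093^2/(8*1.36) = 0.0007949448529
t = rho*dH*1000/dT * (term1 + term2)
t = 938*316*1000/36.7 * (0.002447368421 + 0.0007949448529)
t = 26187 s

26187


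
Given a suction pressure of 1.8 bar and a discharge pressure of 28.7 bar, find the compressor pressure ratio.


PR = P_high / P_low
PR = 28.7 / 1.8
PR = 15.944

15.944


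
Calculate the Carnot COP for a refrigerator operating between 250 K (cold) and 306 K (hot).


dT = 306 - 250 = 56 K
COP_carnot = T_cold / dT = 250 / 56
COP_carnot = 4.464

4.464


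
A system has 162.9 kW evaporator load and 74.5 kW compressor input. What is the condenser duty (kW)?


Q_cond = Q_evap + W
Q_cond = 162.9 + 74.5
Q_cond = 237.4 kW

237.4


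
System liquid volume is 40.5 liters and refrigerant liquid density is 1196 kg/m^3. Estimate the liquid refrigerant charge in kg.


Charge = V * rho / 1000
Charge = 40.5 * 1196 / 1000
Charge = 48.44 kg

48.44


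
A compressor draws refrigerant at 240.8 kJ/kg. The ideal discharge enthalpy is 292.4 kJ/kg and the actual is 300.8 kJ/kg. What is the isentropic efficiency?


dh_ideal = 292.4 - 240.8 = 51.6 kJ/kg
dh_actual = 300.8 - 240.8 = 60.0 kJ/kg
eta_s = dh_ideal / dh_actual = 51.6 / 60.0
eta_s = 0.86

0.86


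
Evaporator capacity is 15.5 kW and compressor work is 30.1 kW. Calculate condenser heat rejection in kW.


Q_cond = Q_evap + W
Q_cond = 15.5 + 30.1
Q_cond = 45.6 kW

45.6


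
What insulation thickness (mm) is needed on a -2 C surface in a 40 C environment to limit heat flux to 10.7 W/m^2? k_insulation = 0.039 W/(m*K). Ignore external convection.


dT = 40 - (-2) = 42 K
thickness = k * dT / q_max * 1000
thickness = 0.039 * 42 / 10.7 * 1000
thickness = 153.1 mm

153.1


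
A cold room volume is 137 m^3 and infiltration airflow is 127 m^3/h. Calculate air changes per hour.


ACH = flow / volume
ACH = 127 / 137
ACH = 0.927

0.927


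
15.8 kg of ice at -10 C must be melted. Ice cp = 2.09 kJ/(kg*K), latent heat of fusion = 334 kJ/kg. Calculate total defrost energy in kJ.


Sensible heat = cp * dT = 2.09 * 10 = 20.9 kJ/kg
Total per kg = 20.9 + 334 = 354.9 kJ/kg
Q = m * total = 15.8 * 354.9
Q = 5607.4 kJ

5607.4


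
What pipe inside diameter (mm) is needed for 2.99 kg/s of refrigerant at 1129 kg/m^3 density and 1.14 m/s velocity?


A = m_dot / (rho * v) = 2.99 / (1129 * 1.14) = 0.002323124019 m^2
d = sqrt(4*A/pi) * 1000
d = 54.4 mm

54.4


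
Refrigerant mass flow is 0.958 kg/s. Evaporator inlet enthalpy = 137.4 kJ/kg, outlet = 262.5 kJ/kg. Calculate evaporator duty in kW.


dh = 262.5 - 137.4 = 125.1 kJ/kg
Q_evap = m_dot * dh = 0.958 * 125.1
Q_evap = 119.85 kW

119.85


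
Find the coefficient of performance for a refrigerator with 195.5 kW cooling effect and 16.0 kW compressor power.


COP = Q_evap / W
COP = 195.5 / 16.0
COP = 12.219

12.219


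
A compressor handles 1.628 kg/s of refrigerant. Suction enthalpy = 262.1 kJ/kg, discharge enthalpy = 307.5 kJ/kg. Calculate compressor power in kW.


dh = 307.5 - 262.1 = 45.4 kJ/kg
W = m_dot * dh = 1.628 * 45.4 = 73.91 kW

73.91


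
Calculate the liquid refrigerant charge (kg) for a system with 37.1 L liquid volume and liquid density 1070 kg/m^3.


Charge = V * rho / 1000
Charge = 37.1 * 1070 / 1000
Charge = 39.7 kg

39.7


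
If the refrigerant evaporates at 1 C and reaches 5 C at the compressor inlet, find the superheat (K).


Superheat = T_suction - T_evap
Superheat = 5 - (1)
Superheat = 4 K

4


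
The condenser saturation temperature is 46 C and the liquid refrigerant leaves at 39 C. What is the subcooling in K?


Subcooling = T_cond - T_liquid
Subcooling = 46 - 39
Subcooling = 7 K

7


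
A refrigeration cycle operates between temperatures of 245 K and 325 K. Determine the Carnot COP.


dT = 325 - 245 = 80 K
COP_carnot = T_cold / dT = 245 / 80
COP_carnot = 3.063

3.063


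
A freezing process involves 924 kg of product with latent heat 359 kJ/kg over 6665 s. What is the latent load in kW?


Q_lat = m * h_fg / t
Q_lat = 924 * 359 / 6665
Q_lat = 49.77 kW

49.77


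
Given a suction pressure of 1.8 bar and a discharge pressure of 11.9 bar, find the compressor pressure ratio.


PR = P_high / P_low
PR = 11.9 / 1.8
PR = 6.611

6.611


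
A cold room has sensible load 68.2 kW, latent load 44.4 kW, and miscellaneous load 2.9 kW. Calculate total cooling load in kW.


Q_total = Q_s + Q_l + Q_misc
Q_total = 68.2 + 44.4 + 2.9
Q_total = 115.5 kW

115.5


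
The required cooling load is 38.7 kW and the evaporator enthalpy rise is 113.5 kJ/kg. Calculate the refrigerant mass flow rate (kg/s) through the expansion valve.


m_dot = Q / dh
m_dot = 38.7 / 113.5
m_dot = 0.341 kg/s

0.341


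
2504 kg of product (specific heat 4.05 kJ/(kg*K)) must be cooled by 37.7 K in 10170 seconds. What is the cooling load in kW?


Q = m * cp * dT / t
Q = 2504 * 4.05 * 37.7 / 10170
Q = 37.593 kW

37.593


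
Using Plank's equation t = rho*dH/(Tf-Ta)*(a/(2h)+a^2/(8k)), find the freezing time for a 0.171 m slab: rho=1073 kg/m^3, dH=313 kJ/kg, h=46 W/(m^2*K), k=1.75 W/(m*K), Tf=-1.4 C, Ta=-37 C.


dT = -1.4 - (-37) = 35.6 K
term1 = a/(2h) = 0.171/(2*46) = 0.001858695652
term2 = a^2/(8k) = 0.171^2/(8*1.75) = 0.002088642857
t = rho*dH*1000/dT * (term1 + term2)
t = 1073*313*1000/35.6 * (0.001858695652 + 0.002088642857)
t = 37239 s

37239


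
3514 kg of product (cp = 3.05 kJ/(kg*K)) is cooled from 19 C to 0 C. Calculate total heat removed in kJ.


dT = 19 - (0) = 19 K
Q = m * cp * dT = 3514 * 3.05 * 19
Q = 203636 kJ

203636


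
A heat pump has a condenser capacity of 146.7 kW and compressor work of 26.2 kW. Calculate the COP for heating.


COP_hp = Q_cond / W
COP_hp = 146.7 / 26.2
COP_hp = 5.599

5.599


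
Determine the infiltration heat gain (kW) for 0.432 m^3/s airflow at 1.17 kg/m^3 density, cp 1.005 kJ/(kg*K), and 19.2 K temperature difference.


Q = V_dot * rho * cp * dT
Q = 0.432 * 1.17 * 1.005 * 19.2
Q = 9.753 kW

9.753


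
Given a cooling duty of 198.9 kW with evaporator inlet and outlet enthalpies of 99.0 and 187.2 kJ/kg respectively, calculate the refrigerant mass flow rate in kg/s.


dh = 187.2 - 99.0 = 88.2 kJ/kg
m_dot = Q / dh = 198.9 / 88.2 = 2.2551 kg/s

2.2551


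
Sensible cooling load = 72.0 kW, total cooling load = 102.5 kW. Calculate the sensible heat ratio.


SHR = Q_sensible / Q_total
SHR = 72.0 / 102.5
SHR = 0.702

0.702


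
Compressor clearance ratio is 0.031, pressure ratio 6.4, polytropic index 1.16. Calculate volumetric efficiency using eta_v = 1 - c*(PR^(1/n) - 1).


PR^(1/n) = 6.4^(1/1.16) = 4.95430496
eta_v = 1 - 0.031 * (4.95430496 - 1)
eta_v = 0.8774

0.8774


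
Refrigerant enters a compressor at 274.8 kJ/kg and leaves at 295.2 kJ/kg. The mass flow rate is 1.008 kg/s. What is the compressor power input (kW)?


dh = 295.2 - 274.8 = 20.4 kJ/kg
W = m_dot * dh = 1.008 * 20.4 = 20.56 kW

20.56


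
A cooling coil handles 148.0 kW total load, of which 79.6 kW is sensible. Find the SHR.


SHR = Q_sensible / Q_total
SHR = 79.6 / 148.0
SHR = 0.538

0.538


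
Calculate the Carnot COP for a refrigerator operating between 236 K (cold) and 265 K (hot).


dT = 265 - 236 = 29 K
COP_carnot = T_cold / dT = 236 / 29
COP_carnot = 8.138

8.138


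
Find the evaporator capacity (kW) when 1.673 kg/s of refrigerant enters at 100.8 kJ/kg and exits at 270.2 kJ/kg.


dh = 270.2 - 100.8 = 169.4 kJ/kg
Q_evap = m_dot * dh = 1.673 * 169.4
Q_evap = 283.41 kW

283.41


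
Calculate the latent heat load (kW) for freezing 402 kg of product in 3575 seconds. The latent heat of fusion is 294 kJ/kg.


Q_lat = m * h_fg / t
Q_lat = 402 * 294 / 3575
Q_lat = 33.06 kW

33.06


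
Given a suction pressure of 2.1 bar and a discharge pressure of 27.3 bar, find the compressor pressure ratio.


PR = P_high / P_low
PR = 27.3 / 2.1
PR = 13.0

13.0


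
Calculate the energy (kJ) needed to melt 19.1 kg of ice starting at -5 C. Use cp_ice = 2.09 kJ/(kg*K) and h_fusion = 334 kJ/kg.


Sensible heat = cp * dT = 2.09 * 5 = 10.45 kJ/kg
Total per kg = 10.45 + 334 = 344.45 kJ/kg
Q = m * total = 19.1 * 344.45
Q = 6579.0 kJ

6579.0


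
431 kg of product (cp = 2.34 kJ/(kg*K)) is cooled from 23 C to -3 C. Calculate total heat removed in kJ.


dT = 23 - (-3) = 26 K
Q = m * cp * dT = 431 * 2.34 * 26
Q = 26222 kJ

26222


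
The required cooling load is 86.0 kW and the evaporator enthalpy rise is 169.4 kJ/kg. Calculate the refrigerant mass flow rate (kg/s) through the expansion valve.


m_dot = Q / dh
m_dot = 86.0 / 169.4
m_dot = 0.5077 kg/s

0.5077


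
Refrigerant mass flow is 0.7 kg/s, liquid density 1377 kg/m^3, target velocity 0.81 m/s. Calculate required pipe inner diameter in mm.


A = m_dot / (rho * v) = 0.7 / (1377 * 0.81) = 0.0006275944305 m^2
d = sqrt(4*A/pi) * 1000
d = 28.3 mm

28.3


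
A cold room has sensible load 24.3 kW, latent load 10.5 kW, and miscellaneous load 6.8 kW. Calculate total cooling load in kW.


Q_total = Q_s + Q_l + Q_misc
Q_total = 24.3 + 10.5 + 6.8
Q_total = 41.6 kW

41.6


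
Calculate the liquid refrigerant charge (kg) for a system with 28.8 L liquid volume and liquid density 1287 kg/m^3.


Charge = V * rho / 1000
Charge = 28.8 * 1287 / 1000
Charge = 37.07 kg

37.07


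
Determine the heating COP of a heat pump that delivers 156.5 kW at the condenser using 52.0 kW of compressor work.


COP_hp = Q_cond / W
COP_hp = 156.5 / 52.0
COP_hp = 3.01

3.01


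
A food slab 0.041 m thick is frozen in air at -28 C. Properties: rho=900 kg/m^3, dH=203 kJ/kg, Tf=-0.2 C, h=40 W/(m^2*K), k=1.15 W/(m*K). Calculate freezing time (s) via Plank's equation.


dT = -0.2 - (-28) = 27.8 K
term1 = a/(2h) = 0.041/(2*40) = 0.0005125
term2 = a^2/(8k) = 0.041^2/(8*1.15) = 0.0001827173913
t = rho*dH*1000/dT * (term1 + term2)
t = 900*203*1000/27.8 * (0.0005125 + 0.0001827173913)
t = 4569 s

4569


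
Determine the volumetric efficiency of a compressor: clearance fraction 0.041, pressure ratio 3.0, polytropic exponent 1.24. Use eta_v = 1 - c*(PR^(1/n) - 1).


PR^(1/n) = 3.0^(1/1.24) = 2.42535439
eta_v = 1 - 0.041 * (2.42535439 - 1)
eta_v = 0.9416

0.9416


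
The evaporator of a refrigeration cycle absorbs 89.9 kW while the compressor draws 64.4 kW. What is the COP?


COP = Q_evap / W
COP = 89.9 / 64.4
COP = 1.396

1.396


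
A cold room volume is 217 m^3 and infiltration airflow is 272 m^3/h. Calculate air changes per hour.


ACH = flow / volume
ACH = 272 / 217
ACH = 1.253

1.253


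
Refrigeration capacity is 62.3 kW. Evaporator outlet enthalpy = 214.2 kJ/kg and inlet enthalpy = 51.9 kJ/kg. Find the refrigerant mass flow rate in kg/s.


dh = 214.2 - 51.9 = 162.3 kJ/kg
m_dot = Q / dh = 62.3 / 162.3 = 0.3839 kg/s

0.3839


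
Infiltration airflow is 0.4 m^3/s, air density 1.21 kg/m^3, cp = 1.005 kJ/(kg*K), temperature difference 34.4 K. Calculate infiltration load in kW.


Q = V_dot * rho * cp * dT
Q = 0.4 * 1.21 * 1.005 * 34.4
Q = 16.733 kW

16.733


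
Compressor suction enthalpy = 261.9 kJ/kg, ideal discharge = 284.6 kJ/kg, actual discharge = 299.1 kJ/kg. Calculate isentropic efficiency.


dh_ideal = 284.6 - 261.9 = 22.7 kJ/kg
dh_actual = 299.1 - 261.9 = 37.2 kJ/kg
eta_s = dh_ideal / dh_actual = 22.7 / 37.2
eta_s = 0.6102

0.6102


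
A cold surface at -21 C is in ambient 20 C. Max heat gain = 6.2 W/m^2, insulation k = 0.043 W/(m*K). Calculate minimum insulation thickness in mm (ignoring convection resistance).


dT = 20 - (-21) = 41 K
thickness = k * dT / q_max * 1000
thickness = 0.043 * 41 / 6.2 * 1000
thickness = 284.4 mm

284.4


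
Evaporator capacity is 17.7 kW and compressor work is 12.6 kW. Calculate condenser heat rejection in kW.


Q_cond = Q_evap + W
Q_cond = 17.7 + 12.6
Q_cond = 30.3 kW

30.3


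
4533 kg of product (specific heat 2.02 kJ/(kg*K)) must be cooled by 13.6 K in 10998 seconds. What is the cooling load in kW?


Q = m * cp * dT / t
Q = 4533 * 2.02 * 13.6 / 10998
Q = 11.323 kW

11.323


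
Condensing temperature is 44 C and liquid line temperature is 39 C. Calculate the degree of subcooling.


Subcooling = T_cond - T_liquid
Subcooling = 44 - 39
Subcooling = 5 K

5


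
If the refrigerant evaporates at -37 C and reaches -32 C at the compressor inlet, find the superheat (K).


Superheat = T_suction - T_evap
Superheat = -32 - (-37)
Superheat = 5 K

5


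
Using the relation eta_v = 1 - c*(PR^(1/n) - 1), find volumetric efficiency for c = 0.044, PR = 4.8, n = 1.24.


PR^(1/n) = 4.8^(1/1.24) = 3.54313822
eta_v = 1 - 0.044 * (3.54313822 - 1)
eta_v = 0.8881

0.8881


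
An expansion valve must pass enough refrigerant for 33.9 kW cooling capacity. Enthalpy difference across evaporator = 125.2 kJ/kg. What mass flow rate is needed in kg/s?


m_dot = Q / dh
m_dot = 33.9 / 125.2
m_dot = 0.2708 kg/s

0.2708


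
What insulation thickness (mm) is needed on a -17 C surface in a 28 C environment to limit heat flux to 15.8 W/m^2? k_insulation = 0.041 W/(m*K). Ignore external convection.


dT = 28 - (-17) = 45 K
thickness = k * dT / q_max * 1000
thickness = 0.041 * 45 / 15.8 * 1000
thickness = 116.8 mm

116.8


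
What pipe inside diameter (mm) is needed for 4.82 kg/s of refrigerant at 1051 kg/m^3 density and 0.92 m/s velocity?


A = m_dot / (rho * v) = 4.82 / (1051 * 0.92) = 0.004984900509 m^2
d = sqrt(4*A/pi) * 1000
d = 79.7 mm

79.7


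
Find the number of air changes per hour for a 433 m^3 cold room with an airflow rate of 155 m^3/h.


ACH = flow / volume
ACH = 155 / 433
ACH = 0.358

0.358


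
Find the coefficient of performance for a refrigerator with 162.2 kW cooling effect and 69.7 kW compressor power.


COP = Q_evap / W
COP = 162.2 / 69.7
COP = 2.327

2.327


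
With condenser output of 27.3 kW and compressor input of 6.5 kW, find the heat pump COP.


COP_hp = Q_cond / W
COP_hp = 27.3 / 6.5
COP_hp = 4.2

4.2


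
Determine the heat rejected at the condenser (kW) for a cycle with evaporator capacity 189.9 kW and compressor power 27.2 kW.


Q_cond = Q_evap + W
Q_cond = 189.9 + 27.2
Q_cond = 217.1 kW

217.1


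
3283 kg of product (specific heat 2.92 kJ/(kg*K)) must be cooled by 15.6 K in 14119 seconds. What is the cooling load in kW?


Q = m * cp * dT / t
Q = 3283 * 2.92 * 15.6 / 14119
Q = 10.592 kW

10.592


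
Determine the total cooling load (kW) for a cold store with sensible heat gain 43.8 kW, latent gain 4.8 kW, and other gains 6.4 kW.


Q_total = Q_s + Q_l + Q_misc
Q_total = 43.8 + 4.8 + 6.4
Q_total = 55.0 kW

55.0


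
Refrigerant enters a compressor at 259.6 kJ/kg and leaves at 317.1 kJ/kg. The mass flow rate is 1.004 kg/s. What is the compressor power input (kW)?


dh = 317.1 - 259.6 = 57.5 kJ/kg
W = m_dot * dh = 1.004 * 57.5 = 57.73 kW

57.73


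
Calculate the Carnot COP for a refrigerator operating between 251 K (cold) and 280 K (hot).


dT = 280 - 251 = 29 K
COP_carnot = T_cold / dT = 251 / 29
COP_carnot = 8.655

8.655


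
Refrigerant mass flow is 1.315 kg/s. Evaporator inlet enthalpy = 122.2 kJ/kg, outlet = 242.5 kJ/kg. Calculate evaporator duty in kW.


dh = 242.5 - 122.2 = 120.3 kJ/kg
Q_evap = m_dot * dh = 1.315 * 120.3
Q_evap = 158.19 kW

158.19


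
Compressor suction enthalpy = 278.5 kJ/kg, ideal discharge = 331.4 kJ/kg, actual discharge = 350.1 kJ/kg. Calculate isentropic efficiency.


dh_ideal = 331.4 - 278.5 = 52.9 kJ/kg
dh_actual = 350.1 - 278.5 = 71.6 kJ/kg
eta_s = dh_ideal / dh_actual = 52.9 / 71.6
eta_s = 0.7388

0.7388


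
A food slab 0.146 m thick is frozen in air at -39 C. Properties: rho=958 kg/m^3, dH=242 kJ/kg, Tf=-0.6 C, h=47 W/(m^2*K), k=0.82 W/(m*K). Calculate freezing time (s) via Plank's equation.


dT = -0.6 - (-39) = 38.4 K
term1 = a/(2h) = 0.146/(2*47) = 0.001553191489
term2 = a^2/(8k) = 0.146^2/(8*0.82) = 0.003249390244
t = rho*dH*1000/dT * (term1 + term2)
t = 958*242*1000/38.4 * (0.001553191489 + 0.003249390244)
t = 28995 s

28995


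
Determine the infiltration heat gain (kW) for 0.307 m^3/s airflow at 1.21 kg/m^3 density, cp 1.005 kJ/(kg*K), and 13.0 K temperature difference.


Q = V_dot * rho * cp * dT
Q = 0.307 * 1.21 * 1.005 * 13.0
Q = 4.853 kW

4.853


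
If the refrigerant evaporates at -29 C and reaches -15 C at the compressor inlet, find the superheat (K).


Superheat = T_suction - T_evap
Superheat = -15 - (-29)
Superheat = 14 K

14


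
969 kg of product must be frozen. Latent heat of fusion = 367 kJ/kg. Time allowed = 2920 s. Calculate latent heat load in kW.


Q_lat = m * h_fg / t
Q_lat = 969 * 367 / 2920
Q_lat = 121.79 kW

121.79


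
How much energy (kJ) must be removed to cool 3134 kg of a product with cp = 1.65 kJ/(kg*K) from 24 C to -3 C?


dT = 24 - (-3) = 27 K
Q = m * cp * dT = 3134 * 1.65 * 27
Q = 139620 kJ

139620


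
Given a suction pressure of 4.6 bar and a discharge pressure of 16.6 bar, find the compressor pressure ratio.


PR = P_high / P_low
PR = 16.6 / 4.6
PR = 3.609

3.609
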